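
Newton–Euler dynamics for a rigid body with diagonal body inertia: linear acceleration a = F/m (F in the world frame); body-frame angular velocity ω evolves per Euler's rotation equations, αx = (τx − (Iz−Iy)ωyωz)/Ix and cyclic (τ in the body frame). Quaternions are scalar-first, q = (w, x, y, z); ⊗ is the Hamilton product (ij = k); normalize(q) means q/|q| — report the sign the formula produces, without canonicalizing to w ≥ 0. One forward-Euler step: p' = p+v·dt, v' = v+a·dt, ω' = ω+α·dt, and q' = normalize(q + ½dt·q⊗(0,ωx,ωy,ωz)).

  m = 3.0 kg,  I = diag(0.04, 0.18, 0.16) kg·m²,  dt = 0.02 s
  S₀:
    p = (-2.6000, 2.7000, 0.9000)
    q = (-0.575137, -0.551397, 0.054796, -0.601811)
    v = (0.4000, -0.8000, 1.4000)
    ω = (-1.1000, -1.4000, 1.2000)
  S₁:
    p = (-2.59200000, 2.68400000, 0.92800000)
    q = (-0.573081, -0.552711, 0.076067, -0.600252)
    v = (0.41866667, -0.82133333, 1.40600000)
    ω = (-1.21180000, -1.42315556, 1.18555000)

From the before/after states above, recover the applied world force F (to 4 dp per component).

F = (2.8000, -3.2000, 0.9000)

Δv = v₁−v₀ = (0.01866667, -0.02133333, 0.00600000)
m·(v₁−v₀)/dt = (2.8000, -3.2000, 0.9000)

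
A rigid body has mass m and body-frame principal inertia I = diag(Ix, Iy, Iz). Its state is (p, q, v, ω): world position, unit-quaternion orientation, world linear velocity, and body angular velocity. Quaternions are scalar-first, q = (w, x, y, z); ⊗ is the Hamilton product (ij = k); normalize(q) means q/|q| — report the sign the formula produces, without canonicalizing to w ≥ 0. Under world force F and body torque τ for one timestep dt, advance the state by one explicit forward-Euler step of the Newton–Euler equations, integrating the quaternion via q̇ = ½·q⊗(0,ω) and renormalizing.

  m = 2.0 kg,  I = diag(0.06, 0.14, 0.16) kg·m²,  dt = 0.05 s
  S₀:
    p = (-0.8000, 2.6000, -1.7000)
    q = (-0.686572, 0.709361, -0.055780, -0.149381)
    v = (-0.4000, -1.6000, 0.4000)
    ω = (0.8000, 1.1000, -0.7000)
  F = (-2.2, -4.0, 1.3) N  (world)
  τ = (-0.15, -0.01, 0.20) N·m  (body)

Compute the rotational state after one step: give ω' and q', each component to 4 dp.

ω' = (0.6878, 1.0764, -0.6595)
q' = (-0.7013, 0.7002, -0.0652, -0.1167)

(τ − ω×Iω)/I = (-2.2433, -0.4714, 0.8100)
ω + α·dt = (0.6878, 1.0764, -0.6595)
q⊗(0,ω) = (-0.6106975, -0.3458925, -0.3781813, 1.3055215)
q' = normalize(q + ½dt·q⊗(0,ω)) = (-0.7013, 0.7002, -0.0652, -0.1167)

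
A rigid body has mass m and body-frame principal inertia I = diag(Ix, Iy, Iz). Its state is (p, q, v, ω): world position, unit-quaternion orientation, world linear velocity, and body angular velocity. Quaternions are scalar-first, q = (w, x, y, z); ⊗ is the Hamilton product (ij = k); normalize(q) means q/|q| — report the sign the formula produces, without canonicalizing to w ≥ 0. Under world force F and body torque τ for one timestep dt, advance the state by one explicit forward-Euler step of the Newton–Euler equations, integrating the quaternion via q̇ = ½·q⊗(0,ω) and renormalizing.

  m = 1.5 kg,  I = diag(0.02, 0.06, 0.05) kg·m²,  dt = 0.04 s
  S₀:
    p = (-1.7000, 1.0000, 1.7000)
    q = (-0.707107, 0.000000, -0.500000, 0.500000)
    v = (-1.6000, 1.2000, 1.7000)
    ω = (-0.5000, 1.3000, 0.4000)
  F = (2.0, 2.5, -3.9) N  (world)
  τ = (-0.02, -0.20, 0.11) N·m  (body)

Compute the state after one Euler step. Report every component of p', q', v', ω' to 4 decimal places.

p' = (-1.7640, 1.0480, 1.7680)
q' = (-0.6978, -0.0099, -0.5232, 0.4891)
v' = (-1.5467, 1.2667, 1.5960)
ω' = (-0.5296, 1.1627, 0.5088)

p + v·dt = (-1.7640, 1.0480, 1.7680)
v' = v + a·dt = (-1.5467, 1.2667, 1.5960)
angular accel α = (-0.7400, -3.4333, 2.7200)
ω' = ω + α·dt = (-0.5296, 1.1627, 0.5088)
Hamilton product q⊗(0,ω) = (0.4500000, -0.4964465, -1.1692391, -0.5328428)
q' = normalize(q + ½dt·q⊗(0,ω)) = (-0.6978, -0.0099, -0.5232, 0.4891)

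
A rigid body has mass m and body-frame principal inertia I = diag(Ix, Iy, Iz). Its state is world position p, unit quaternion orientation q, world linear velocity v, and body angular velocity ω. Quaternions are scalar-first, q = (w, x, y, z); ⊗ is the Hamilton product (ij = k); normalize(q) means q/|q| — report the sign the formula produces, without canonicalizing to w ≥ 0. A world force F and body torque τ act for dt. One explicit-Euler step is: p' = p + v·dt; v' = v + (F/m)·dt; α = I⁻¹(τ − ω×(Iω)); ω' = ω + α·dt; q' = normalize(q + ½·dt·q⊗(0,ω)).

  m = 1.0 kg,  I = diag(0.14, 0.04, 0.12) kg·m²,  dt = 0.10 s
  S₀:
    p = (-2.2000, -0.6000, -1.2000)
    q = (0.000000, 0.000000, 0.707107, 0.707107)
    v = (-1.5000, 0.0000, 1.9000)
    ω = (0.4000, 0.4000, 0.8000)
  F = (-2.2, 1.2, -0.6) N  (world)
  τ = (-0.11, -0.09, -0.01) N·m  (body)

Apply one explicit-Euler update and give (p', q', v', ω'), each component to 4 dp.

p' = (-2.3500, -0.6000, -1.0100)
q' = (-0.0424, 0.0141, 0.7204, 0.6921)
v' = (-1.7200, 0.1200, 1.8400)
ω' = (0.3031, 0.1590, 0.8050)

new position p' = (-2.3500, -0.6000, -1.0100)
v + (F/m)dt = (-1.7200, 0.1200, 1.8400)
angular accel α = (-0.9686, -2.4100, 0.0500)
ω + α·dt = (0.3031, 0.1590, 0.8050)
2q̇ = q⊗(0,ω) = (-0.8485284, 0.2828428, 0.2828428, -0.2828428)
updated quaternion q' = (-0.0424, 0.0141, 0.7204, 0.6921)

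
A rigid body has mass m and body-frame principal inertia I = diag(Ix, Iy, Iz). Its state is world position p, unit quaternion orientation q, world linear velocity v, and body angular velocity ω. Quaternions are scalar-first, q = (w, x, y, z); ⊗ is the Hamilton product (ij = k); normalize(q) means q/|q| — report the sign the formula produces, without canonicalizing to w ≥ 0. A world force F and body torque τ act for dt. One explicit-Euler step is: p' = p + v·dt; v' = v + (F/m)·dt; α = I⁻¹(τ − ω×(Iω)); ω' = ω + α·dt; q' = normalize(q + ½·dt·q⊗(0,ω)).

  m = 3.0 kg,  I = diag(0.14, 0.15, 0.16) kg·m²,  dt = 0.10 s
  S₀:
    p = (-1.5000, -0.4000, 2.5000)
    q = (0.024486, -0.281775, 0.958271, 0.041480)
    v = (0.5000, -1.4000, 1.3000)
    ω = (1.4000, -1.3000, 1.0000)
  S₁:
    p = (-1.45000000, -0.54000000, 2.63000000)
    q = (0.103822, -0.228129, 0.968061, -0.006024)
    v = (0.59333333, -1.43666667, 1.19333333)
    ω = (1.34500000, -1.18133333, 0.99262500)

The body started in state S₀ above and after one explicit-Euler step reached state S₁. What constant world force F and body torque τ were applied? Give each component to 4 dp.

F = (2.8000, -1.1000, -3.2000)
τ = (-0.0900, 0.1500, -0.0300)

Δω = ω₁−ω₀ = (-0.05500000, 0.11866667, -0.00737500)
τ = I·(Δω/dt) + ω₀×(Iω₀) = (-0.0900, 0.1500, -0.0300)
velocity change Δv = (0.09333333, -0.03666667, -0.10666667)
applied force F = (2.8000, -1.1000, -3.2000)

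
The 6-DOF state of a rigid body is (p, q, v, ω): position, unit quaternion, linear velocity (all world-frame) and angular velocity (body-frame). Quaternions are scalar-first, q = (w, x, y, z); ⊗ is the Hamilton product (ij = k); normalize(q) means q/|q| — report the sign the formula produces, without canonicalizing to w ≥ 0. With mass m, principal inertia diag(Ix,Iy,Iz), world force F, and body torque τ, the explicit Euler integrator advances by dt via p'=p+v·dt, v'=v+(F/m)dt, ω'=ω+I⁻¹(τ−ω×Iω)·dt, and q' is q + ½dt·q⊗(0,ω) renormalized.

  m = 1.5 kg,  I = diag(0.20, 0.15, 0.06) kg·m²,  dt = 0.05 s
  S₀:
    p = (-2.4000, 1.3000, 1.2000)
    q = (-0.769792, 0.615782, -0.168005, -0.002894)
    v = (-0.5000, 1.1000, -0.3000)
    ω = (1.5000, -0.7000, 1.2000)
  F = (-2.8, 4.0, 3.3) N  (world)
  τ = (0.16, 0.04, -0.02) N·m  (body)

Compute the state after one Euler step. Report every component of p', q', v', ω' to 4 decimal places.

p' = (-2.4250, 1.3550, 1.1850)
q' = (-0.7947, 0.5811, -0.1729, -0.0304)
v' = (-0.5933, 1.2333, -0.1900)
ω' = (1.5211, -0.7707, 1.1396)

α = I⁻¹(τ − ω×Iω) = (0.4220, -1.4133, -1.2083)
ω + α·dt = (1.5211, -0.7707, 1.1396)
2q̇ = q⊗(0,ω) = (-1.0378037, -1.3583198, -0.2044250, -1.1027903)
q' = normalize(q + ½dt·q⊗(0,ω)) = (-0.7947, 0.5811, -0.1729, -0.0304)
new position p' = (-2.4250, 1.3550, 1.1850)
v + (F/m)dt = (-0.5933, 1.2333, -0.1900)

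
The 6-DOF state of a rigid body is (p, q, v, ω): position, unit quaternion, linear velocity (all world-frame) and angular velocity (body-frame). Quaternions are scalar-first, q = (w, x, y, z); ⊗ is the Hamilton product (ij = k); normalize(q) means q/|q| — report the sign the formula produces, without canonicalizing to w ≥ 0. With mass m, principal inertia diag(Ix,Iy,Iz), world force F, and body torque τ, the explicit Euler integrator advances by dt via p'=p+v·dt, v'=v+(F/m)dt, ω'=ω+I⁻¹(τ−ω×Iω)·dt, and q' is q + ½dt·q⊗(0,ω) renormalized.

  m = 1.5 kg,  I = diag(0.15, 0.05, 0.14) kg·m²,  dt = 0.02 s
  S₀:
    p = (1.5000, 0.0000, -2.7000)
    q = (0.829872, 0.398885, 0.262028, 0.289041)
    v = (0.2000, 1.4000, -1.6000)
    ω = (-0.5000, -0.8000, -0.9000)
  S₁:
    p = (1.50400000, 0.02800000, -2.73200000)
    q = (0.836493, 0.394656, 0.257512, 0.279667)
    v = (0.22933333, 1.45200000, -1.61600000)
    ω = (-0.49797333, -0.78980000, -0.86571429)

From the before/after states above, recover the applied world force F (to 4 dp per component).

Δv = v₁−v₀ = (0.02933333, 0.05200000, -0.01600000)
applied force F = (2.2000, 3.9000, -1.2000)

F = (2.2000, 3.9000, -1.2000)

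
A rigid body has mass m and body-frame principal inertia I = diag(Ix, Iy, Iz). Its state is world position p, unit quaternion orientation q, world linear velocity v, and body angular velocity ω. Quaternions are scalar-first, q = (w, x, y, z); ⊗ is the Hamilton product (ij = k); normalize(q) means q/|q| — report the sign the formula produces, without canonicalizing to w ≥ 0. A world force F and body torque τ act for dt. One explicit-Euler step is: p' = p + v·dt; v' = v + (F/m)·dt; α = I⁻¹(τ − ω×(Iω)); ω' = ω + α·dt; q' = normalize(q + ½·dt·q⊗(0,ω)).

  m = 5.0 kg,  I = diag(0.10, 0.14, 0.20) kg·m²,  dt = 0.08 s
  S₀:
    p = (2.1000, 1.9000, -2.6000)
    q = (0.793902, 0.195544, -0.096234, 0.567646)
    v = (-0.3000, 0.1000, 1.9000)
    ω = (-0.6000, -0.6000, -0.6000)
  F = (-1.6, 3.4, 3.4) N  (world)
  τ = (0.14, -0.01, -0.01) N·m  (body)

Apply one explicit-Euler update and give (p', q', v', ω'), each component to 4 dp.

p' = (2.0760, 1.9080, -2.4480)
q' = (0.8092, 0.1923, -0.1241, 0.5411)
v' = (-0.3256, 0.1544, 1.9544)
ω' = (-0.5053, -0.5851, -0.6098)

precession coupling ω×(Iω) = (0.0216, -0.0360, 0.0144)
angular accel α = (1.1840, 0.1857, -0.1220)
ω + α·dt = (-0.5053, -0.5851, -0.6098)
q⊗(0,ω) = (0.4001736, -0.0780132, -0.6996024, -0.6514080)
q + ½dt·q⊗(0,ω), renormalized = (0.8092, 0.1923, -0.1241, 0.5411)
p + v·dt = (2.0760, 1.9080, -2.4480)
v + (F/m)dt = (-0.3256, 0.1544, 1.9544)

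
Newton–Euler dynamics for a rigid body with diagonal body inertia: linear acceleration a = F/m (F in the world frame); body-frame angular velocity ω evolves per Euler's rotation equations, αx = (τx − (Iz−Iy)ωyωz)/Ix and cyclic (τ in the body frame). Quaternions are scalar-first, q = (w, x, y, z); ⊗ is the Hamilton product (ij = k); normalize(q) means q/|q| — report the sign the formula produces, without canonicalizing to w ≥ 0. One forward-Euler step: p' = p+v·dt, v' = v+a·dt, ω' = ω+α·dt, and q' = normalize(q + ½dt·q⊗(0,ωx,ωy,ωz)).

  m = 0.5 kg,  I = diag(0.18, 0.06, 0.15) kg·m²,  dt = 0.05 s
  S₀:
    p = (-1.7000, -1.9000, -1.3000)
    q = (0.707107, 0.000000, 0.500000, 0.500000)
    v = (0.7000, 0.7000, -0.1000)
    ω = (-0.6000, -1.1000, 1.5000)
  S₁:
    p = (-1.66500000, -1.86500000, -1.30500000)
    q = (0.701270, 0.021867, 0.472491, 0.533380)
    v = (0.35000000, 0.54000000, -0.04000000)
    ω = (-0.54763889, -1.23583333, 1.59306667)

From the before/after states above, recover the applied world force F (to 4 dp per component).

Δv = v₁−v₀ = (-0.35000000, -0.16000000, 0.06000000)
F = m·Δv/dt = (-3.5000, -1.6000, 0.6000)

F = (-3.5000, -1.6000, 0.6000)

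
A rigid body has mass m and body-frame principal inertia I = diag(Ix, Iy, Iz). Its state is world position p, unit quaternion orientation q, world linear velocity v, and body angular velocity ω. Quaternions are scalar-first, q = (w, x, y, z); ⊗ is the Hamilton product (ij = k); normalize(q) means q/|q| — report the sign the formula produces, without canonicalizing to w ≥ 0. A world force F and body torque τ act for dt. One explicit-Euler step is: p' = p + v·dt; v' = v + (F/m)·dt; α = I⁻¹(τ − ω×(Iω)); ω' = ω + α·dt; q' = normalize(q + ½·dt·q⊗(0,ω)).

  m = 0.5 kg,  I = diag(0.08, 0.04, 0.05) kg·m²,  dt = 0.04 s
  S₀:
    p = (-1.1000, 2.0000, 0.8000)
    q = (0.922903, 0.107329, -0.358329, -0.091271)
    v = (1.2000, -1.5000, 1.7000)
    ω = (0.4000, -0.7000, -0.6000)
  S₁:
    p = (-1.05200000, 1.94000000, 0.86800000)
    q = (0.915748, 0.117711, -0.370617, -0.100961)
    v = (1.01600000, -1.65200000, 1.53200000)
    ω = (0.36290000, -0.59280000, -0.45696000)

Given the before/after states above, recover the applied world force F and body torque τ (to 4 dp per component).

rate change Δω = (-0.03710000, 0.10720000, 0.14304000)
ω₀×(Iω₀) = (0.0042, -0.0072, 0.0112)
τ = I·(Δω/dt) + ω₀×(Iω₀) = (-0.0700, 0.1000, 0.1900)
v₁ − v₀ = (-0.18400000, -0.15200000, -0.16800000)
m·(v₁−v₀)/dt = (-2.3000, -1.9000, -2.1000)

F = (-2.3000, -1.9000, -2.1000)
τ = (-0.0700, 0.1000, 0.1900)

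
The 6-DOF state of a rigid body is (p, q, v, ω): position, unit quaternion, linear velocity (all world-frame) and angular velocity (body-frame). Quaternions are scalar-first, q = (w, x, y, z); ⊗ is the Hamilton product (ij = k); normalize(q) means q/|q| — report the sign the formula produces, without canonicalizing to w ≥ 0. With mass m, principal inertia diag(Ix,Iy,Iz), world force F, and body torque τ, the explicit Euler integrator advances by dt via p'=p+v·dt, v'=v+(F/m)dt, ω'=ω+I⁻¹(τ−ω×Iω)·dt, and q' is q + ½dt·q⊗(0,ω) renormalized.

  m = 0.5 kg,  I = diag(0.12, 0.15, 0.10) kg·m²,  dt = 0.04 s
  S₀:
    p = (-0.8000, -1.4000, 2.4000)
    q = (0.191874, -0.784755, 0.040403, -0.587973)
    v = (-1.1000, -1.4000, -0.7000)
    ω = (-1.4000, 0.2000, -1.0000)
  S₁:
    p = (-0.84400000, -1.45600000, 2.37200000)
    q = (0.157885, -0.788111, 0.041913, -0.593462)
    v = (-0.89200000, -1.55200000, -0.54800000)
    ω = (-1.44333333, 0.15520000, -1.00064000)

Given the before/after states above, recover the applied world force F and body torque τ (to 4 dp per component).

F = (2.6000, -1.9000, 1.9000)
τ = (-0.1200, -0.1400, -0.0100)

v₁ − v₀ = (0.20800000, -0.15200000, 0.15200000)
F = m·Δv/dt = (2.6000, -1.9000, 1.9000)
rate change Δω = (-0.04333333, -0.04480000, -0.00064000)
precession coupling = (0.0100, 0.0280, -0.0084)
applied torque τ = (-0.1200, -0.1400, -0.0100)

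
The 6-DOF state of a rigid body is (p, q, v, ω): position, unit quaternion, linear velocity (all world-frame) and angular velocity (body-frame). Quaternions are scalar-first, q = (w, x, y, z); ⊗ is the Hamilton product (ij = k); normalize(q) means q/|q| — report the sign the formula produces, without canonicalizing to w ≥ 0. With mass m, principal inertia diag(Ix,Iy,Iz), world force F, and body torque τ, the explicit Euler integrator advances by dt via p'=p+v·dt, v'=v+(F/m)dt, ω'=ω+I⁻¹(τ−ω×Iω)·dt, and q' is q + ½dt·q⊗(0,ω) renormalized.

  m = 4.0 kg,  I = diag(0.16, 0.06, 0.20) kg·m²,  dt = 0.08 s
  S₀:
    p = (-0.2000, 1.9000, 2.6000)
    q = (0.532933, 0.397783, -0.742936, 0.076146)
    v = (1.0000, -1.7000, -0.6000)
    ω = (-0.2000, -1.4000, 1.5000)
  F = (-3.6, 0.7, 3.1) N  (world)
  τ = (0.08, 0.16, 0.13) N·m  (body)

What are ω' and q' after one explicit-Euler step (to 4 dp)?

angular accel α = (2.3375, 2.4667, 0.7900)
ω' = ω + α·dt = (-0.0130, -1.2027, 1.5632)
Hamilton product q⊗(0,ω) = (-1.0747728, -1.1143862, -1.3580099, 0.0939161)
q + ½dt·q⊗(0,ω), renormalized = (0.4883, 0.3520, -0.7946, 0.0796)

ω' = (-0.0130, -1.2027, 1.5632)
q' = (0.4883, 0.3520, -0.7946, 0.0796)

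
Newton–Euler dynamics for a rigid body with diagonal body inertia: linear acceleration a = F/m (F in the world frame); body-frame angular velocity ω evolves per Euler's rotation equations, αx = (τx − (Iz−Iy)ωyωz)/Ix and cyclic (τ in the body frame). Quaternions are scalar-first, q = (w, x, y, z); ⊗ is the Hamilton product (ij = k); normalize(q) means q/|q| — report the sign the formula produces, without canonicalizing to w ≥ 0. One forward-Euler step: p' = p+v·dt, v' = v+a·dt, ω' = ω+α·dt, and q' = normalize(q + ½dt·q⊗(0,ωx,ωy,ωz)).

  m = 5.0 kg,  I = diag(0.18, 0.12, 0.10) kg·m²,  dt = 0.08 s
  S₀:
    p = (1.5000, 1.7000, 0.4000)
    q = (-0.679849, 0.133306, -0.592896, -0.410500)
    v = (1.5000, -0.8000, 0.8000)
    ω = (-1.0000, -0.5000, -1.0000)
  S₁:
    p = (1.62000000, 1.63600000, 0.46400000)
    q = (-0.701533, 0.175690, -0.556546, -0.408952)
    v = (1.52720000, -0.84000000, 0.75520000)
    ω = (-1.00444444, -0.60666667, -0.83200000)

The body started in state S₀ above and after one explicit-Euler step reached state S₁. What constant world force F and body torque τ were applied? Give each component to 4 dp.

F = (1.7000, -2.5000, -2.8000)
τ = (-0.0200, -0.0800, 0.1800)

rate change Δω = (-0.00444444, -0.10666667, 0.16800000)
ω₀×(Iω₀) = (-0.0100, 0.0800, -0.0300)
applied torque τ = (-0.0200, -0.0800, 0.1800)
Δv = v₁−v₀ = (0.02720000, -0.04000000, -0.04480000)
applied force F = (1.7000, -2.5000, -2.8000)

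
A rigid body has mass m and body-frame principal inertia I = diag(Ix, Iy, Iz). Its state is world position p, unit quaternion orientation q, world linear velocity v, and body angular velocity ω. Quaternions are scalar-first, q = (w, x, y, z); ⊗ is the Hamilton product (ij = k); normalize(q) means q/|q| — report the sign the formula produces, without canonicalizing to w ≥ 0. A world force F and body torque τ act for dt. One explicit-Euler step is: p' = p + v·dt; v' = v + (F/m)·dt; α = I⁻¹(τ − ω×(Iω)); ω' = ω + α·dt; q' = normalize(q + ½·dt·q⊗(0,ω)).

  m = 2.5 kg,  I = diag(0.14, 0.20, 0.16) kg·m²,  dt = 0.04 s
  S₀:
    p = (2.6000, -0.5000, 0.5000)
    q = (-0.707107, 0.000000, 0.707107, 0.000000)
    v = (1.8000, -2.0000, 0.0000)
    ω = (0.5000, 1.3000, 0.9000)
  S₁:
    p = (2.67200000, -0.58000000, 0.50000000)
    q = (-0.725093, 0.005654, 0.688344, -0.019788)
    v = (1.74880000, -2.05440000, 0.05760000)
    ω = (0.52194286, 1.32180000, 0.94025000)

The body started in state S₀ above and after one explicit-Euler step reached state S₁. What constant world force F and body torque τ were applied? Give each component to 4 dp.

F = (-3.2000, -3.4000, 3.6000)
τ = (0.0300, 0.1000, 0.2000)

ω₁ − ω₀ = (0.02194286, 0.02180000, 0.04025000)
τ = I·(Δω/dt) + ω₀×(Iω₀) = (0.0300, 0.1000, 0.2000)
Δv = v₁−v₀ = (-0.05120000, -0.05440000, 0.05760000)
applied force F = (-3.2000, -3.4000, 3.6000)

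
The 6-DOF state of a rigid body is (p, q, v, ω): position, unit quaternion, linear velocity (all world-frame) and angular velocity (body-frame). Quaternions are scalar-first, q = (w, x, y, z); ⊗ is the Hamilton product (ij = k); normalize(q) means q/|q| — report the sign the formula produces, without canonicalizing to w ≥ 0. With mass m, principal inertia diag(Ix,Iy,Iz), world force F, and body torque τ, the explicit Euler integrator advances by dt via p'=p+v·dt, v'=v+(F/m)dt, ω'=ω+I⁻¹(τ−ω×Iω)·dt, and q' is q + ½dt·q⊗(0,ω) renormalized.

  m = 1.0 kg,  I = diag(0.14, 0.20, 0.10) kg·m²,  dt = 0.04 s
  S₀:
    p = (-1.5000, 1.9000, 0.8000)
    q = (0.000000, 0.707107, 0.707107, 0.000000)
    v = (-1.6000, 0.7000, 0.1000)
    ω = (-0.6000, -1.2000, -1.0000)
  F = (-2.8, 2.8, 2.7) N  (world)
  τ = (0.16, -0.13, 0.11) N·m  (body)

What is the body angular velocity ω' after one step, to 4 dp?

gyro term ω×Iω = (-0.1200, 0.0240, 0.0432)
(τ − ω×Iω)/I = (2.0000, -0.7700, 0.6680)
new body rate ω' = (-0.5200, -1.2308, -0.9733)

ω' = (-0.5200, -1.2308, -0.9733)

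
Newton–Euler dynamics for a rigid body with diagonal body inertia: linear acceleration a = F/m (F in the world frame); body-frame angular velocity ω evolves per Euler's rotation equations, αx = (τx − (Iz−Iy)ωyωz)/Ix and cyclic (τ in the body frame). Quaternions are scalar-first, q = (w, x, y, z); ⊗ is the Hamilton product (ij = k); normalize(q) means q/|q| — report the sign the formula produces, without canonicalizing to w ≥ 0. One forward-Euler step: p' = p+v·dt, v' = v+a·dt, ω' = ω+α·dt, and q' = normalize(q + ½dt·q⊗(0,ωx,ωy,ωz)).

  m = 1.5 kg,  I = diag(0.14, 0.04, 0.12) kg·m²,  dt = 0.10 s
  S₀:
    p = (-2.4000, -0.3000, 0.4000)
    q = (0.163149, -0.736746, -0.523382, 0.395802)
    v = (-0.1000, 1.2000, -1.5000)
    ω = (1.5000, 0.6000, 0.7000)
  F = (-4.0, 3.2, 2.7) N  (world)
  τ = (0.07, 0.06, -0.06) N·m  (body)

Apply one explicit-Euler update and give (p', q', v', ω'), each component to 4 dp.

p + v·dt = (-2.4100, -0.1800, 0.2500)
v + (F/m)dt = (-0.3667, 1.4133, -1.3200)
ω×(Iω) gyroscopic = (0.0336, 0.0210, -0.0900)
α = I⁻¹(τ − ω×Iω) = (0.2600, 0.9750, 0.2500)
ω + α·dt = (1.5260, 0.6975, 0.7250)
Hamilton product q⊗(0,ω) = (1.1420868, -0.3591251, 1.2073146, 0.4572297)
updated quaternion q' = (0.2194, -0.7518, -0.4612, 0.4171)

p' = (-2.4100, -0.1800, 0.2500)
q' = (0.2194, -0.7518, -0.4612, 0.4171)
v' = (-0.3667, 1.4133, -1.3200)
ω' = (1.5260, 0.6975, 0.7250)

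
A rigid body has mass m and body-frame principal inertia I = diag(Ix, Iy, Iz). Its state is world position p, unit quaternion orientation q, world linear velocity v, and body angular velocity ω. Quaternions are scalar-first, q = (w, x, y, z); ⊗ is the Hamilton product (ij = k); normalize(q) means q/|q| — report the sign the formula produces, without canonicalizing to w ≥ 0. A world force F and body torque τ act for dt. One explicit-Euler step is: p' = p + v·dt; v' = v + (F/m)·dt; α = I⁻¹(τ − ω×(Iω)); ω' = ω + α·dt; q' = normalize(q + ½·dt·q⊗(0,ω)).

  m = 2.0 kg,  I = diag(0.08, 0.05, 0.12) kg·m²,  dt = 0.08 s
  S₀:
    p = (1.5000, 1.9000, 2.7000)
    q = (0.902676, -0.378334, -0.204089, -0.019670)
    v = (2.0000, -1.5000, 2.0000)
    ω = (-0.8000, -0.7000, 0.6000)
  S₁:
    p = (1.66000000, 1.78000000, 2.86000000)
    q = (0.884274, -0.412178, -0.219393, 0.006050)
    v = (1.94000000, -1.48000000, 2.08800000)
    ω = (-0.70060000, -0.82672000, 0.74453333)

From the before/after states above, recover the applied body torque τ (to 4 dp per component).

τ = (0.0700, -0.0600, 0.2000)

Δω = ω₁−ω₀ = (0.09940000, -0.12672000, 0.14453333)
gyro term ω₀×Iω₀ = (-0.0294, 0.0192, -0.0168)
I·α + gyro = (0.0700, -0.0600, 0.2000)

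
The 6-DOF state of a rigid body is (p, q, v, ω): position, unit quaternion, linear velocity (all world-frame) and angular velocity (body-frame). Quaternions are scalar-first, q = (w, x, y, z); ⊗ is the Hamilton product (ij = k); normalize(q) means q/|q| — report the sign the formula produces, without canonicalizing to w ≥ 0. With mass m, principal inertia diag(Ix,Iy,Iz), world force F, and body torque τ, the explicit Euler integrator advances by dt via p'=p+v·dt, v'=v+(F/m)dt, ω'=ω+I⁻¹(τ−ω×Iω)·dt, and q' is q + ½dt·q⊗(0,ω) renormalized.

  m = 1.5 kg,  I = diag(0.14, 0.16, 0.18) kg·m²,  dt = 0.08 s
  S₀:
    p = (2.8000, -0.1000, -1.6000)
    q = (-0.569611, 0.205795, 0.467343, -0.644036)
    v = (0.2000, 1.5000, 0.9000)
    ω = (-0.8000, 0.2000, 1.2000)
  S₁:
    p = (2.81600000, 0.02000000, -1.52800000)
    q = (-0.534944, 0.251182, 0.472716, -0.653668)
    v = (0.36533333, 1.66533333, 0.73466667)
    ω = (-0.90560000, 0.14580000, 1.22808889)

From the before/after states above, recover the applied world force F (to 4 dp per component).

F = (3.1000, 3.1000, -3.1000)

velocity change Δv = (0.16533333, 0.16533333, -0.16533333)
applied force F = (3.1000, 3.1000, -3.1000)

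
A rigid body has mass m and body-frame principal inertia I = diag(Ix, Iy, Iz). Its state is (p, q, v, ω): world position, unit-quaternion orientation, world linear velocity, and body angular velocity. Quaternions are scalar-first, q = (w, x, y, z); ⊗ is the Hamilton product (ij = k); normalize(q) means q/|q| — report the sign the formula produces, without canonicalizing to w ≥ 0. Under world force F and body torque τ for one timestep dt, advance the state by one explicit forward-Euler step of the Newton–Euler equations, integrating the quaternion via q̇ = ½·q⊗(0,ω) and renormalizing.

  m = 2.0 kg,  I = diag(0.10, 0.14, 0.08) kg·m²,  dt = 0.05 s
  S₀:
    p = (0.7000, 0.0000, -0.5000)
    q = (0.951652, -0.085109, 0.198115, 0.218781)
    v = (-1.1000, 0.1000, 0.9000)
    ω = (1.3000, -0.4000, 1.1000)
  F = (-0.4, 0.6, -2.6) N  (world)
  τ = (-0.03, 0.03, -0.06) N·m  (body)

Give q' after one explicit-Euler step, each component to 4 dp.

q' = (0.9495, -0.0465, 0.1979, 0.2391)

Hamilton product q⊗(0,ω) = (-0.0507714, 1.5425865, -0.0026256, 0.8233113)
updated quaternion q' = (0.9495, -0.0465, 0.1979, 0.2391)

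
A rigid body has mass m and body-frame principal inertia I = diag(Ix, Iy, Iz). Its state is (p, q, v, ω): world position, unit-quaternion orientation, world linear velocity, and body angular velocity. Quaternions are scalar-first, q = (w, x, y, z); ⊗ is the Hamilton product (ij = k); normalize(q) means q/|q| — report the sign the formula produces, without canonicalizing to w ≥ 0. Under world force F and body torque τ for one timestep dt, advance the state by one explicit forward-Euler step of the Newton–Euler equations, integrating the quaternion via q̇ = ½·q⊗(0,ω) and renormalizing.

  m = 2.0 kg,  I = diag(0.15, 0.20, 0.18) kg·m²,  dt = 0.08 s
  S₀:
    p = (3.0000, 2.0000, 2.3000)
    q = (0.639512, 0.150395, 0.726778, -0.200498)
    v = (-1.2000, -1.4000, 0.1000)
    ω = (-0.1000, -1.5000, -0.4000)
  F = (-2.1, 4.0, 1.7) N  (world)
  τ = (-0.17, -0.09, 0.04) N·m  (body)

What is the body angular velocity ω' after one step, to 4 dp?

ω×(Iω) gyroscopic = (-0.0120, -0.0012, 0.0075)
(τ − ω×Iω)/I = (-1.0533, -0.4440, 0.1806)
new body rate ω' = (-0.1843, -1.5355, -0.3856)

ω' = (-0.1843, -1.5355, -0.3856)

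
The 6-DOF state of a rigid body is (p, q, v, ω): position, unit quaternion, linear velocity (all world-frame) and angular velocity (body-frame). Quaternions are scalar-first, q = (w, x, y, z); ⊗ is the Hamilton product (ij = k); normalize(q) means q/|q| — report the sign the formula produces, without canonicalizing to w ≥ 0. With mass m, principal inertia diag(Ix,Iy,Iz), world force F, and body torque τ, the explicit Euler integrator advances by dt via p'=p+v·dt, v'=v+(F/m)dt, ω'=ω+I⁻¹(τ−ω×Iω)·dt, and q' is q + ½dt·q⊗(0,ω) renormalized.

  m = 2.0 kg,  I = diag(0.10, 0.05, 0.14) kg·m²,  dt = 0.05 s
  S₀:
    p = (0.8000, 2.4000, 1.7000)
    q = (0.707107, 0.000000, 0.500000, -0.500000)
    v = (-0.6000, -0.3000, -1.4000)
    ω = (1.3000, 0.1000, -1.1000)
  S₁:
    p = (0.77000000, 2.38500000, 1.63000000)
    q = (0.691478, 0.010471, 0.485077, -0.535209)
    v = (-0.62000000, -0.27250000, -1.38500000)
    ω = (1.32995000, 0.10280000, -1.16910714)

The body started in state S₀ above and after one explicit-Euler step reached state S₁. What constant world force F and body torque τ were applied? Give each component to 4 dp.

ω₁ − ω₀ = (0.02995000, 0.00280000, -0.06910714)
precession coupling = (-0.0099, 0.0572, -0.0065)
applied torque τ = (0.0500, 0.0600, -0.2000)
Δv = v₁−v₀ = (-0.02000000, 0.02750000, 0.01500000)
F = m·Δv/dt = (-0.8000, 1.1000, 0.6000)

F = (-0.8000, 1.1000, 0.6000)
τ = (0.0500, 0.0600, -0.2000)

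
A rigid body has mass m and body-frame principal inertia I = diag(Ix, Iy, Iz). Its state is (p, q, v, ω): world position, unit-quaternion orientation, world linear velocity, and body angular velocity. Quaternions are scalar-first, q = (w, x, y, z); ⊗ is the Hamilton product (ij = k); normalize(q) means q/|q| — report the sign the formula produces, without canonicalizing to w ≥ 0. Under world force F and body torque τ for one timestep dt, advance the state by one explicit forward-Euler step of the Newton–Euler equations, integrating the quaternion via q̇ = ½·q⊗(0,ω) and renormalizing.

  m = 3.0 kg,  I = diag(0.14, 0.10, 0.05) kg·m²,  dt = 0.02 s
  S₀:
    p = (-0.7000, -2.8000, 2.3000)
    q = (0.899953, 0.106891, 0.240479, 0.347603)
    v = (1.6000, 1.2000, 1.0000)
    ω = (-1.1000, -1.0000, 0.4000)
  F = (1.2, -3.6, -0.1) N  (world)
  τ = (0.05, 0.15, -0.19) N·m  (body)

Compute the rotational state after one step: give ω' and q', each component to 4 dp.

ω×(Iω) gyroscopic = (0.0200, -0.0396, -0.0440)
angular accel α = (0.2143, 1.8960, -2.9200)
ω' = ω + α·dt = (-1.0957, -0.9621, 0.3416)
q⊗(0,ω) = (0.2190179, -0.5461537, -1.3250727, 0.5176171)
q' = normalize(q + ½dt·q⊗(0,ω)) = (0.9020, 0.1014, 0.2272, 0.3527)

ω' = (-1.0957, -0.9621, 0.3416)
q' = (0.9020, 0.1014, 0.2272, 0.3527)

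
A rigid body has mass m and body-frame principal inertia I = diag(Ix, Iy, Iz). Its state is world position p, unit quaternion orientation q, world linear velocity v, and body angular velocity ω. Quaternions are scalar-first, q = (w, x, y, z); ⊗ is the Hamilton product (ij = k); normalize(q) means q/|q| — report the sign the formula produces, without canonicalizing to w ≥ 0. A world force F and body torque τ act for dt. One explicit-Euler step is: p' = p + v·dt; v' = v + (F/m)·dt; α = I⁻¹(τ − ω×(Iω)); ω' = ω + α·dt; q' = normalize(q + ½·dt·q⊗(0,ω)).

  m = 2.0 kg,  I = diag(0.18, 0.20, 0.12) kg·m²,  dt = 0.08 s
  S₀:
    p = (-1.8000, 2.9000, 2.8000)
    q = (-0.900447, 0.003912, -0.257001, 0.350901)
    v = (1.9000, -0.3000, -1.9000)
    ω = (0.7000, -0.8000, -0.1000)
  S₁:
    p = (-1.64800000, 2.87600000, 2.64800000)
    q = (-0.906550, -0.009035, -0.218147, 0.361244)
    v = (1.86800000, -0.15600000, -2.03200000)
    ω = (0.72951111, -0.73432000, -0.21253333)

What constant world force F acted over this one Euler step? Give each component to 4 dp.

velocity change Δv = (-0.03200000, 0.14400000, -0.13200000)
F = m·Δv/dt = (-0.8000, 3.6000, -3.3000)

F = (-0.8000, 3.6000, -3.3000)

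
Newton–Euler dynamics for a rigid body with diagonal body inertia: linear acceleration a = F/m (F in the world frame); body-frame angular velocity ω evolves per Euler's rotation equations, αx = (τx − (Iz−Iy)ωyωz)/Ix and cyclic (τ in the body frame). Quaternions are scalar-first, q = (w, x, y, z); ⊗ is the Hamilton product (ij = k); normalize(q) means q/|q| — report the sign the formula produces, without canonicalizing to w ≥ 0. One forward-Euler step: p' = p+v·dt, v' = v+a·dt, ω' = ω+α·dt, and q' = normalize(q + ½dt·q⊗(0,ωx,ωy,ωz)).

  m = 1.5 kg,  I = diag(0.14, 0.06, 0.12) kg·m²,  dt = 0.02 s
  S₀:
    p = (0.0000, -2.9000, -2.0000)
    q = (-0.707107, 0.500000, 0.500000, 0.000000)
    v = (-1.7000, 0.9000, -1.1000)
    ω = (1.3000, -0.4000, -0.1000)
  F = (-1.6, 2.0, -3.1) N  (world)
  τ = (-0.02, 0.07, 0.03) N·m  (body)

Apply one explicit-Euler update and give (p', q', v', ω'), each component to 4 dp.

p' = (-0.0340, -2.8820, -2.0220)
q' = (-0.7115, 0.4903, 0.5033, -0.0078)
v' = (-1.7213, 0.9267, -1.1413)
ω' = (1.2968, -0.3758, -0.1019)

p' = p + v·dt = (-0.0340, -2.8820, -2.0220)
new velocity v' = (-1.7213, 0.9267, -1.1413)
(τ − ω×Iω)/I = (-0.1600, 1.2100, -0.0967)
ω + α·dt = (1.2968, -0.3758, -0.1019)
q⊗(0,ω) = (-0.4500000, -0.9692391, 0.3328428, -0.7792893)
q + ½dt·q⊗(0,ω), renormalized = (-0.7115, 0.4903, 0.5033, -0.0078)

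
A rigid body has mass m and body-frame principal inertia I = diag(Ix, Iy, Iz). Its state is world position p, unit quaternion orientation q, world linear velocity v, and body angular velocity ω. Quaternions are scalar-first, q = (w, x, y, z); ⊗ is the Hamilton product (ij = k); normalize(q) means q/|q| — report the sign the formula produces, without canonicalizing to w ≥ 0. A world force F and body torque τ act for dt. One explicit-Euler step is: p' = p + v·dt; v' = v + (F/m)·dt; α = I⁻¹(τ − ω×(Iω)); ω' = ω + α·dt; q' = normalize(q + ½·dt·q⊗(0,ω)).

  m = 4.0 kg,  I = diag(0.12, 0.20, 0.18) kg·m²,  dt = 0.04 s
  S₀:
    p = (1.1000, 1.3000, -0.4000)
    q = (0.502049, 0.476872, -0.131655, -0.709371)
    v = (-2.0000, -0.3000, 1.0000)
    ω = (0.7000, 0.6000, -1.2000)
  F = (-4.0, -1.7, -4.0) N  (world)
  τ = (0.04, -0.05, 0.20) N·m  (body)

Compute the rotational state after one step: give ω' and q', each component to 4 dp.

ω' = (0.7085, 0.5799, -1.1630)
q' = (0.4797, 0.4953, -0.1241, -0.7135)

(τ − ω×Iω)/I = (0.2133, -0.5020, 0.9244)
ω + α·dt = (0.7085, 0.5799, -1.1630)
q⊗(0,ω) = (-1.1060626, 0.9350429, 0.3769161, -0.2241771)
updated quaternion q' = (0.4797, 0.4953, -0.1241, -0.7135)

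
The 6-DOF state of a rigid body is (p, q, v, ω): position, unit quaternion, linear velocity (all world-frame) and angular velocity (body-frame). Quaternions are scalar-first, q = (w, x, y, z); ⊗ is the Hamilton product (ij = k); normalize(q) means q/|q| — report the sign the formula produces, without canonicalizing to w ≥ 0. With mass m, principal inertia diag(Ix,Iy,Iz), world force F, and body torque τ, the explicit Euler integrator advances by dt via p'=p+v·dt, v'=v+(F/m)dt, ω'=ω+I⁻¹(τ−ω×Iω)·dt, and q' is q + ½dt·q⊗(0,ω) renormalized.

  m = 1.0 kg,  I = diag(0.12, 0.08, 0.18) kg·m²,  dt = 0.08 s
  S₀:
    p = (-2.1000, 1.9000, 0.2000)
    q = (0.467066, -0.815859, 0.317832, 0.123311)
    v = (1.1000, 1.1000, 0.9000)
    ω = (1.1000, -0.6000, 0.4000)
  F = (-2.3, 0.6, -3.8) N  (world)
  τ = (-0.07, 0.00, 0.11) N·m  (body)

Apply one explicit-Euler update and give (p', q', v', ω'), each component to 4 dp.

a = (-2.3000, 0.6000, -3.8000)
new position p' = (-2.0120, 1.9880, 0.2720)
v + (F/m)dt = (0.9160, 1.1480, 0.5960)
gyro term ω×Iω = (-0.0240, -0.0264, 0.0264)
α = I⁻¹(τ − ω×Iω) = (-0.3833, 0.3300, 0.4644)
new body rate ω' = (1.0693, -0.5736, 0.4372)
Hamilton product q⊗(0,ω) = (1.0388197, 0.7148920, 0.1817461, 0.3267266)
q' = normalize(q + ½dt·q⊗(0,ω)) = (0.5079, -0.7862, 0.3247, 0.1362)

p' = (-2.0120, 1.9880, 0.2720)
q' = (0.5079, -0.7862, 0.3247, 0.1362)
v' = (0.9160, 1.1480, 0.5960)
ω' = (1.0693, -0.5736, 0.4372)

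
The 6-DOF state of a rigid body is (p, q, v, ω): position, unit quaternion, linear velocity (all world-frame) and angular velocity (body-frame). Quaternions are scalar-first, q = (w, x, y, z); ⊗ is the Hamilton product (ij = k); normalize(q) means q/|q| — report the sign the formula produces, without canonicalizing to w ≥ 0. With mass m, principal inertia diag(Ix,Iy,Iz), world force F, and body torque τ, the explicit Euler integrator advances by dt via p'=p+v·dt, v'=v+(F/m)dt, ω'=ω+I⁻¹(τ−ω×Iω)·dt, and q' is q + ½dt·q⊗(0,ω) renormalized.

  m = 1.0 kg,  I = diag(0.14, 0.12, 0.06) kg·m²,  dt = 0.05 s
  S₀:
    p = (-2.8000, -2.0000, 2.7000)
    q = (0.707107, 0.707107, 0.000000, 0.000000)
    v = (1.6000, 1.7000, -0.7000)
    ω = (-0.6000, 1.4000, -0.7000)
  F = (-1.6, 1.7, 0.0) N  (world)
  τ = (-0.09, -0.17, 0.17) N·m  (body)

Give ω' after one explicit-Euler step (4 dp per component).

gyro term ω×Iω = (0.0588, 0.0336, 0.0168)
angular accel α = (-1.0629, -1.6967, 2.5533)
ω + α·dt = (-0.6531, 1.3152, -0.5723)

ω' = (-0.6531, 1.3152, -0.5723)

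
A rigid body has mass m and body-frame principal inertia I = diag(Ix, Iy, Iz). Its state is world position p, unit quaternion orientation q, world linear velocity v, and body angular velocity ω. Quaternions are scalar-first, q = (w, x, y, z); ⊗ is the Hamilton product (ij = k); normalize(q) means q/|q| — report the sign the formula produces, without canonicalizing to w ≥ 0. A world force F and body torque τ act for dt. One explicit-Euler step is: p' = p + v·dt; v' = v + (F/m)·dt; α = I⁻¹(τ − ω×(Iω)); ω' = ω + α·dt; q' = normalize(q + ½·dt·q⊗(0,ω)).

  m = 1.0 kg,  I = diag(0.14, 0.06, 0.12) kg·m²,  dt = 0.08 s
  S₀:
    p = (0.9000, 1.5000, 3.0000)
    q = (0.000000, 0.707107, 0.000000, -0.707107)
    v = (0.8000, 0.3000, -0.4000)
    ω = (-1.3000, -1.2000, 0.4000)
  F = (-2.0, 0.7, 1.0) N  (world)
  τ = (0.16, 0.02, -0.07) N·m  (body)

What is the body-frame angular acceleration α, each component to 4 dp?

α = (1.3486, 0.5067, 0.4567)

ω×(Iω) gyroscopic = (-0.0288, -0.0104, -0.1248)
(τ − ω×Iω)/I = (1.3486, 0.5067, 0.4567)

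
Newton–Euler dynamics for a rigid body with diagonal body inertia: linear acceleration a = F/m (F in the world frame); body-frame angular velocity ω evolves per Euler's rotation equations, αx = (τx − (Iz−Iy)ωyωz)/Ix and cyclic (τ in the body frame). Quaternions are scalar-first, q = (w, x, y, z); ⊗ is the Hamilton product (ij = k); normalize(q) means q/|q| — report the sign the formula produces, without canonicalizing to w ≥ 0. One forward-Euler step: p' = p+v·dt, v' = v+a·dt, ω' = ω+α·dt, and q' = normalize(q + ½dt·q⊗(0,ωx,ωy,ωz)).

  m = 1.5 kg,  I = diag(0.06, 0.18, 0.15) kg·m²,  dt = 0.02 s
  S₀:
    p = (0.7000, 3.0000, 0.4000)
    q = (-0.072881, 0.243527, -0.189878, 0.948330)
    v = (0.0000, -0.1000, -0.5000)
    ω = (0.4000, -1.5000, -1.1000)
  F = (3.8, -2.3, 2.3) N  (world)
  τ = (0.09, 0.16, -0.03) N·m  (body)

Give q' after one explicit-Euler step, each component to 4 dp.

q' = (-0.0663, 0.2595, -0.1823, 0.9461)

q⊗(0,ω) = (0.6609352, 1.6022084, 0.7565332, -0.2091702)
q + ½dt·q⊗(0,ω), renormalized = (-0.0663, 0.2595, -0.1823, 0.9461)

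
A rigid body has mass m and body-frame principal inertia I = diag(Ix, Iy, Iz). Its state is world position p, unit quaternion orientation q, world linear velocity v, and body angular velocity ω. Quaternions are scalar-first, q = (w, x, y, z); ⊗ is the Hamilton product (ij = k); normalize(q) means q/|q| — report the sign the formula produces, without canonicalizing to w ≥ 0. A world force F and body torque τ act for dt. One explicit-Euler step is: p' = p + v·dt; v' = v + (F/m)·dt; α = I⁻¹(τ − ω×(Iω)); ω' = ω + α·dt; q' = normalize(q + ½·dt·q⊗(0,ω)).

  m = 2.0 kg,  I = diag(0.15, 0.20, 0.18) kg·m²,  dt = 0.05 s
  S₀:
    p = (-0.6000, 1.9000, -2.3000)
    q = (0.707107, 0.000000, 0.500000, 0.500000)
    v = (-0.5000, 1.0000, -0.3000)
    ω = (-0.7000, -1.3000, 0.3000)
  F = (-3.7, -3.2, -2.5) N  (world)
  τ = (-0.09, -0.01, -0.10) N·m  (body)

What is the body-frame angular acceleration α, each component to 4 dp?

α = (-0.6520, -0.0815, -0.8083)

precession coupling ω×(Iω) = (0.0078, 0.0063, 0.0455)
angular accel α = (-0.6520, -0.0815, -0.8083)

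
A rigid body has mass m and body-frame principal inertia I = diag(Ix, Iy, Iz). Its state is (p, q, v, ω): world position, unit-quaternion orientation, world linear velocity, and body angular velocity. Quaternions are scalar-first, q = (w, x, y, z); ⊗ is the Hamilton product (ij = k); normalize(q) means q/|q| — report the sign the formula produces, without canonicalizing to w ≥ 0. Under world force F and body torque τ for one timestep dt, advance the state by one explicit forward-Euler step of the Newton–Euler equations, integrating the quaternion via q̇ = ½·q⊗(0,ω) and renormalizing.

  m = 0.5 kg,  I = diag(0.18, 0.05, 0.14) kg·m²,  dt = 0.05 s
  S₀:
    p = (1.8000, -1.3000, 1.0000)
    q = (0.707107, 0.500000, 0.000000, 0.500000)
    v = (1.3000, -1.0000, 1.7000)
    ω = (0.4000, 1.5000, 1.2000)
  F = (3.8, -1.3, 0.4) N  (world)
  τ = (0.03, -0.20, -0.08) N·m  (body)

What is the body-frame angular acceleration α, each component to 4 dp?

gyro term ω×Iω = (0.1620, 0.0192, -0.0780)
(τ − ω×Iω)/I = (-0.7333, -4.3840, -0.0143)

α = (-0.7333, -4.3840, -0.0143)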